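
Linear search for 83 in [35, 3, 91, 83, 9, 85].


i=0: 35!=83
i=1: 3!=83
i=2: 91!=83
i=3: 83==83 found!

Found at 3, 4 comps


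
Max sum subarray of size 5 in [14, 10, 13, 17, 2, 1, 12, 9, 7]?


[0:5]: 56
[1:6]: 43
[2:7]: 45
[3:8]: 41
[4:9]: 31

Max: 56 at [0:5]


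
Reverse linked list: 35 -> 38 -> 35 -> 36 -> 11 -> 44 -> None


Step 1: curr=35, set curr.next=prev(None) | reversed so far: 35
Step 2: curr=38, set curr.next=prev(35) | reversed so far: 38 -> 35
Step 3: curr=35, set curr.next=prev(38) | reversed so far: 35 -> 38 -> 35
Step 4: curr=36, set curr.next=prev(35) | reversed so far: 36 -> 35 -> 38 -> 35
Step 5: curr=11, set curr.next=prev(36) | reversed so far: 11 -> 36 -> 35 -> 38 -> 35
Step 6: curr=44, set curr.next=prev(11) | reversed so far: 44 -> 11 -> 36 -> 35 -> 38 -> 35

44 -> 11 -> 36 -> 35 -> 38 -> 35 -> None


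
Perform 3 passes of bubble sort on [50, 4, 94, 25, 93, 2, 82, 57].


Initial: [50, 4, 94, 25, 93, 2, 82, 57]
Pass 1: [4, 50, 25, 93, 2, 82, 57, 94] (6 swaps)
Pass 2: [4, 25, 50, 2, 82, 57, 93, 94] (4 swaps)
Pass 3: [4, 25, 2, 50, 57, 82, 93, 94] (2 swaps)

After 3 passes: [4, 25, 2, 50, 57, 82, 93, 94]


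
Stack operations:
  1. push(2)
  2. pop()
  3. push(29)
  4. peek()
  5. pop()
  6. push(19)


push(2) -> [2]
pop()->2, []
push(29) -> [29]
peek()->29
pop()->29, []
push(19) -> [19]

Final stack: [19]


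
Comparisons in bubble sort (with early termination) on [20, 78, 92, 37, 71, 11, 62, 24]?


Algorithm: bubble sort (with early termination)
Input: [20, 78, 92, 37, 71, 11, 62, 24]
Sorted: [11, 20, 24, 37, 62, 71, 78, 92]

27


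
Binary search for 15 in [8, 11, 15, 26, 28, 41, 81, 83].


Step 1: lo=0, hi=7, mid=3, val=26
Step 2: lo=0, hi=2, mid=1, val=11
Step 3: lo=2, hi=2, mid=2, val=15

Found at index 2


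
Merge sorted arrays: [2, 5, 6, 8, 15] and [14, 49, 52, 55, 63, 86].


Take 2 from A
Take 5 from A
Take 6 from A
Take 8 from A
Take 14 from B
Take 15 from A

Merged: [2, 5, 6, 8, 14, 15, 49, 52, 55, 63, 86]


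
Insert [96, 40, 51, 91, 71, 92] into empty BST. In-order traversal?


Insert 96: root
Insert 40: L from 96
Insert 51: L from 96 -> R from 40
Insert 91: L from 96 -> R from 40 -> R from 51
Insert 71: L from 96 -> R from 40 -> R from 51 -> L from 91
Insert 92: L from 96 -> R from 40 -> R from 51 -> R from 91

In-order: [40, 51, 71, 91, 92, 96]


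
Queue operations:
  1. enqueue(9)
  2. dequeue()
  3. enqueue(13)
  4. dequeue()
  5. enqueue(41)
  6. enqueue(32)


enqueue(9) -> [9]
dequeue()->9, []
enqueue(13) -> [13]
dequeue()->13, []
enqueue(41) -> [41]
enqueue(32) -> [41, 32]

Final queue: [41, 32]


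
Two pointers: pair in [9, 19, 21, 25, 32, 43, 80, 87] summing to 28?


lo=0(9)+hi=7(87)=96
lo=0(9)+hi=6(80)=89
lo=0(9)+hi=5(43)=52
lo=0(9)+hi=4(32)=41
lo=0(9)+hi=3(25)=34
lo=0(9)+hi=2(21)=30
lo=0(9)+hi=1(19)=28

Yes: 9+19=28


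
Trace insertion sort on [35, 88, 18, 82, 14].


Initial: [35, 88, 18, 82, 14]
Insert 88: [35, 88, 18, 82, 14]
Insert 18: [18, 35, 88, 82, 14]
Insert 82: [18, 35, 82, 88, 14]
Insert 14: [14, 18, 35, 82, 88]

Sorted: [14, 18, 35, 82, 88]


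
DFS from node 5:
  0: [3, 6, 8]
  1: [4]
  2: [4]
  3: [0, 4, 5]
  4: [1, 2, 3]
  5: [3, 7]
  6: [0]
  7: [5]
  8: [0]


Visit 5, push [7, 3]
Visit 3, push [4, 0]
Visit 0, push [8, 6]
Visit 6, push []
Visit 8, push []
Visit 4, push [2, 1]
Visit 1, push []
Visit 2, push []
Visit 7, push []

DFS order: [5, 3, 0, 6, 8, 4, 1, 2, 7]


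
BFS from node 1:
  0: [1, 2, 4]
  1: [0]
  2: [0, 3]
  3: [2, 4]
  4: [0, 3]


Visit 1, enqueue [0]
Visit 0, enqueue [2, 4]
Visit 2, enqueue [3]
Visit 4, enqueue []
Visit 3, enqueue []

BFS order: [1, 0, 2, 4, 3]


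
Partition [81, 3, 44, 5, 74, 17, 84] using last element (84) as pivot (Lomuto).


Pivot: 84
  81 <= 84: advance i (no swap)
  3 <= 84: advance i (no swap)
  44 <= 84: advance i (no swap)
  5 <= 84: advance i (no swap)
  74 <= 84: advance i (no swap)
  17 <= 84: advance i (no swap)
Place pivot at 6: [81, 3, 44, 5, 74, 17, 84]

Partitioned: [81, 3, 44, 5, 74, 17, 84]


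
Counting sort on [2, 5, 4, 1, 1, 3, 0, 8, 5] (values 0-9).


Input: [2, 5, 4, 1, 1, 3, 0, 8, 5]
Counts: [1, 2, 1, 1, 1, 2, 0, 0, 1, 0]

Sorted: [0, 1, 1, 2, 3, 4, 5, 5, 8]


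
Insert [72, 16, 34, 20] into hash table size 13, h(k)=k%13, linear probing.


Insert 72: h=7 -> slot 7
Insert 16: h=3 -> slot 3
Insert 34: h=8 -> slot 8
Insert 20: h=7, 2 probes -> slot 9

Table: [None, None, None, 16, None, None, None, 72, 34, 20, None, None, None]


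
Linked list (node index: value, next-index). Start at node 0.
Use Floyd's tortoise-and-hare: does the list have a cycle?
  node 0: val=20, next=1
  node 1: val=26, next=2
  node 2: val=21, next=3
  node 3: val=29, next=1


Floyd's tortoise (slow, +1) and hare (fast, +2):
  init: slow=0, fast=0
  step 1: slow=1, fast=2
  step 2: slow=2, fast=1
  step 3: slow=3, fast=3
  slow == fast at node 3: cycle detected

Cycle: yes


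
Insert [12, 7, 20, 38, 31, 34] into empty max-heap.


Insert 12: [12]
Insert 7: [12, 7]
Insert 20: [20, 7, 12]
Insert 38: [38, 20, 12, 7]
Insert 31: [38, 31, 12, 7, 20]
Insert 34: [38, 31, 34, 7, 20, 12]

Final heap: [38, 31, 34, 7, 20, 12]


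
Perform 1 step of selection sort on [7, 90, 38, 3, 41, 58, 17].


Initial: [7, 90, 38, 3, 41, 58, 17]
Step 1: min=3 at 3
  Swap: [3, 90, 38, 7, 41, 58, 17]

After 1 step: [3, 90, 38, 7, 41, 58, 17]


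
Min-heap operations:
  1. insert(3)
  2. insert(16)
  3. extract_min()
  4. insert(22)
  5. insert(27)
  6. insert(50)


insert(3) -> [3]
insert(16) -> [3, 16]
extract_min()->3, [16]
insert(22) -> [16, 22]
insert(27) -> [16, 22, 27]
insert(50) -> [16, 22, 27, 50]

Final heap: [16, 22, 27, 50]


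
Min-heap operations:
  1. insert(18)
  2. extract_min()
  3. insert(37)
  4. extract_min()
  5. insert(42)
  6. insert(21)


insert(18) -> [18]
extract_min()->18, []
insert(37) -> [37]
extract_min()->37, []
insert(42) -> [42]
insert(21) -> [21, 42]

Final heap: [21, 42]


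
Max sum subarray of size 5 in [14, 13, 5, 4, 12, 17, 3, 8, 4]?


[0:5]: 48
[1:6]: 51
[2:7]: 41
[3:8]: 44
[4:9]: 44

Max: 51 at [1:6]


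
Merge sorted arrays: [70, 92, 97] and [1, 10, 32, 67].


Take 1 from B
Take 10 from B
Take 32 from B
Take 67 from B

Merged: [1, 10, 32, 67, 70, 92, 97]


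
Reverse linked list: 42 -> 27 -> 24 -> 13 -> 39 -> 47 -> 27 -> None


Step 1: curr=42, set curr.next=prev(None) | reversed so far: 42
Step 2: curr=27, set curr.next=prev(42) | reversed so far: 27 -> 42
Step 3: curr=24, set curr.next=prev(27) | reversed so far: 24 -> 27 -> 42
Step 4: curr=13, set curr.next=prev(24) | reversed so far: 13 -> 24 -> 27 -> 42
Step 5: curr=39, set curr.next=prev(13) | reversed so far: 39 -> 13 -> 24 -> 27 -> 42
Step 6: curr=47, set curr.next=prev(39) | reversed so far: 47 -> 39 -> 13 -> 24 -> 27 -> 42
Step 7: curr=27, set curr.next=prev(47) | reversed so far: 27 -> 47 -> 39 -> 13 -> 24 -> 27 -> 42

27 -> 47 -> 39 -> 13 -> 24 -> 27 -> 42 -> None


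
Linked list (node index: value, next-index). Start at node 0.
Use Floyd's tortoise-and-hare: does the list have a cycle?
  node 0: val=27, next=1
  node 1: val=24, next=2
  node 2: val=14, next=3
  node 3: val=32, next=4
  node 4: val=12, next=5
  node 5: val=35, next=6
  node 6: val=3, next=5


Floyd's tortoise (slow, +1) and hare (fast, +2):
  init: slow=0, fast=0
  step 1: slow=1, fast=2
  step 2: slow=2, fast=4
  step 3: slow=3, fast=6
  step 4: slow=4, fast=6
  step 5: slow=5, fast=6
  step 6: slow=6, fast=6
  slow == fast at node 6: cycle detected

Cycle: yes


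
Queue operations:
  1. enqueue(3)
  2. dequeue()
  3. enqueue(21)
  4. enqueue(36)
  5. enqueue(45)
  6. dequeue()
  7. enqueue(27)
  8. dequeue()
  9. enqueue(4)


enqueue(3) -> [3]
dequeue()->3, []
enqueue(21) -> [21]
enqueue(36) -> [21, 36]
enqueue(45) -> [21, 36, 45]
dequeue()->21, [36, 45]
enqueue(27) -> [36, 45, 27]
dequeue()->36, [45, 27]
enqueue(4) -> [45, 27, 4]

Final queue: [45, 27, 4]


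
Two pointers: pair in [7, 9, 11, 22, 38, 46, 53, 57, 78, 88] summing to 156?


lo=0(7)+hi=9(88)=95
lo=1(9)+hi=9(88)=97
lo=2(11)+hi=9(88)=99
lo=3(22)+hi=9(88)=110
lo=4(38)+hi=9(88)=126
lo=5(46)+hi=9(88)=134
lo=6(53)+hi=9(88)=141
lo=7(57)+hi=9(88)=145
lo=8(78)+hi=9(88)=166

No pair found


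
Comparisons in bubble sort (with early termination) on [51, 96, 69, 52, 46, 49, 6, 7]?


Algorithm: bubble sort (with early termination)
Input: [51, 96, 69, 52, 46, 49, 6, 7]
Sorted: [6, 7, 46, 49, 51, 52, 69, 96]

28


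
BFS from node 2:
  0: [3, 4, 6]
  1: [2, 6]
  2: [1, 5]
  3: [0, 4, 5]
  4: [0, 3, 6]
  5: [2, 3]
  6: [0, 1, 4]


Visit 2, enqueue [1, 5]
Visit 1, enqueue [6]
Visit 5, enqueue [3]
Visit 6, enqueue [0, 4]
Visit 3, enqueue []
Visit 0, enqueue []
Visit 4, enqueue []

BFS order: [2, 1, 5, 6, 3, 0, 4]


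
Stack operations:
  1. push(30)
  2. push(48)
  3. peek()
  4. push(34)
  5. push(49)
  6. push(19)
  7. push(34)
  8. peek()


push(30) -> [30]
push(48) -> [30, 48]
peek()->48
push(34) -> [30, 48, 34]
push(49) -> [30, 48, 34, 49]
push(19) -> [30, 48, 34, 49, 19]
push(34) -> [30, 48, 34, 49, 19, 34]
peek()->34

Final stack: [30, 48, 34, 49, 19, 34]


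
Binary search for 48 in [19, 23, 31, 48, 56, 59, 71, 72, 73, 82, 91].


Step 1: lo=0, hi=10, mid=5, val=59
Step 2: lo=0, hi=4, mid=2, val=31
Step 3: lo=3, hi=4, mid=3, val=48

Found at index 3


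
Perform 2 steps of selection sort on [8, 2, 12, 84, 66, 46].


Initial: [8, 2, 12, 84, 66, 46]
Step 1: min=2 at 1
  Swap: [2, 8, 12, 84, 66, 46]
Step 2: min=8 at 1
  Swap: [2, 8, 12, 84, 66, 46]

After 2 steps: [2, 8, 12, 84, 66, 46]


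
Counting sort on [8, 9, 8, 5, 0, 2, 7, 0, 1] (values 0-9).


Input: [8, 9, 8, 5, 0, 2, 7, 0, 1]
Counts: [2, 1, 1, 0, 0, 1, 0, 1, 2, 1]

Sorted: [0, 0, 1, 2, 5, 7, 8, 8, 9]


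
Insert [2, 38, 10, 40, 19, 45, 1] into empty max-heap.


Insert 2: [2]
Insert 38: [38, 2]
Insert 10: [38, 2, 10]
Insert 40: [40, 38, 10, 2]
Insert 19: [40, 38, 10, 2, 19]
Insert 45: [45, 38, 40, 2, 19, 10]
Insert 1: [45, 38, 40, 2, 19, 10, 1]

Final heap: [45, 38, 40, 2, 19, 10, 1]


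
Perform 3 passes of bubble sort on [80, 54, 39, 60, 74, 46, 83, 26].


Initial: [80, 54, 39, 60, 74, 46, 83, 26]
Pass 1: [54, 39, 60, 74, 46, 80, 26, 83] (6 swaps)
Pass 2: [39, 54, 60, 46, 74, 26, 80, 83] (3 swaps)
Pass 3: [39, 54, 46, 60, 26, 74, 80, 83] (2 swaps)

After 3 passes: [39, 54, 46, 60, 26, 74, 80, 83]


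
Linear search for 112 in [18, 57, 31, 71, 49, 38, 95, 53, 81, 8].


i=0: 18!=112
i=1: 57!=112
i=2: 31!=112
i=3: 71!=112
i=4: 49!=112
i=5: 38!=112
i=6: 95!=112
i=7: 53!=112
i=8: 81!=112
i=9: 8!=112

Not found, 10 comps


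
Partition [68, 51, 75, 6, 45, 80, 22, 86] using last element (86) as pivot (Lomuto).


Pivot: 86
  68 <= 86: advance i (no swap)
  51 <= 86: advance i (no swap)
  75 <= 86: advance i (no swap)
  6 <= 86: advance i (no swap)
  45 <= 86: advance i (no swap)
  80 <= 86: advance i (no swap)
  22 <= 86: advance i (no swap)
Place pivot at 7: [68, 51, 75, 6, 45, 80, 22, 86]

Partitioned: [68, 51, 75, 6, 45, 80, 22, 86]


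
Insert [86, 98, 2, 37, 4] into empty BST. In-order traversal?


Insert 86: root
Insert 98: R from 86
Insert 2: L from 86
Insert 37: L from 86 -> R from 2
Insert 4: L from 86 -> R from 2 -> L from 37

In-order: [2, 4, 37, 86, 98]


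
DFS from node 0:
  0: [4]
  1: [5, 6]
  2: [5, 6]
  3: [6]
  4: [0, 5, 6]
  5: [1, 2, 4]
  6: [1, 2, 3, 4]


Visit 0, push [4]
Visit 4, push [6, 5]
Visit 5, push [2, 1]
Visit 1, push [6]
Visit 6, push [3, 2]
Visit 2, push []
Visit 3, push []

DFS order: [0, 4, 5, 1, 6, 2, 3]


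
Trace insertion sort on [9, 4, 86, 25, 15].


Initial: [9, 4, 86, 25, 15]
Insert 4: [4, 9, 86, 25, 15]
Insert 86: [4, 9, 86, 25, 15]
Insert 25: [4, 9, 25, 86, 15]
Insert 15: [4, 9, 15, 25, 86]

Sorted: [4, 9, 15, 25, 86]


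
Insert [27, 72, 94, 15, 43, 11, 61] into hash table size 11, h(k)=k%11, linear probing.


Insert 27: h=5 -> slot 5
Insert 72: h=6 -> slot 6
Insert 94: h=6, 1 probes -> slot 7
Insert 15: h=4 -> slot 4
Insert 43: h=10 -> slot 10
Insert 11: h=0 -> slot 0
Insert 61: h=6, 2 probes -> slot 8

Table: [11, None, None, None, 15, 27, 72, 94, 61, None, 43]


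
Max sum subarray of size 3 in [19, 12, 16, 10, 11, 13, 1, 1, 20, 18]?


[0:3]: 47
[1:4]: 38
[2:5]: 37
[3:6]: 34
[4:7]: 25
[5:8]: 15
[6:9]: 22
[7:10]: 39

Max: 47 at [0:3]


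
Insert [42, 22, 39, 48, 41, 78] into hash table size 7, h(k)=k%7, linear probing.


Insert 42: h=0 -> slot 0
Insert 22: h=1 -> slot 1
Insert 39: h=4 -> slot 4
Insert 48: h=6 -> slot 6
Insert 41: h=6, 3 probes -> slot 2
Insert 78: h=1, 2 probes -> slot 3

Table: [42, 22, 41, 78, 39, None, 48]


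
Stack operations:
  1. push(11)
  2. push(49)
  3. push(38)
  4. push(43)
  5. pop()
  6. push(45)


push(11) -> [11]
push(49) -> [11, 49]
push(38) -> [11, 49, 38]
push(43) -> [11, 49, 38, 43]
pop()->43, [11, 49, 38]
push(45) -> [11, 49, 38, 45]

Final stack: [11, 49, 38, 45]


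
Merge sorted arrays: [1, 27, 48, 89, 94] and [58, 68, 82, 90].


Take 1 from A
Take 27 from A
Take 48 from A
Take 58 from B
Take 68 from B
Take 82 from B
Take 89 from A
Take 90 from B

Merged: [1, 27, 48, 58, 68, 82, 89, 90, 94]


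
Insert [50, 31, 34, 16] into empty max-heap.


Insert 50: [50]
Insert 31: [50, 31]
Insert 34: [50, 31, 34]
Insert 16: [50, 31, 34, 16]

Final heap: [50, 31, 34, 16]


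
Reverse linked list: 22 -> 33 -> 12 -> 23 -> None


Step 1: curr=22, set curr.next=prev(None) | reversed so far: 22
Step 2: curr=33, set curr.next=prev(22) | reversed so far: 33 -> 22
Step 3: curr=12, set curr.next=prev(33) | reversed so far: 12 -> 33 -> 22
Step 4: curr=23, set curr.next=prev(12) | reversed so far: 23 -> 12 -> 33 -> 22

23 -> 12 -> 33 -> 22 -> None


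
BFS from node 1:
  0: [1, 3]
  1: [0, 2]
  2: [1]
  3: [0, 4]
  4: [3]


Visit 1, enqueue [0, 2]
Visit 0, enqueue [3]
Visit 2, enqueue []
Visit 3, enqueue [4]
Visit 4, enqueue []

BFS order: [1, 0, 2, 3, 4]


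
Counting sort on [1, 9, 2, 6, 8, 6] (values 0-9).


Input: [1, 9, 2, 6, 8, 6]
Counts: [0, 1, 1, 0, 0, 0, 2, 0, 1, 1]

Sorted: [1, 2, 6, 6, 8, 9]


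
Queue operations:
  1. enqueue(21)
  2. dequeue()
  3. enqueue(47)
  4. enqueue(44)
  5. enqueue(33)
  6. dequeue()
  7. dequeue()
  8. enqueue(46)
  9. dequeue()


enqueue(21) -> [21]
dequeue()->21, []
enqueue(47) -> [47]
enqueue(44) -> [47, 44]
enqueue(33) -> [47, 44, 33]
dequeue()->47, [44, 33]
dequeue()->44, [33]
enqueue(46) -> [33, 46]
dequeue()->33, [46]

Final queue: [46]


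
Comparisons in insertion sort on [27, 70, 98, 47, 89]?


Algorithm: insertion sort
Input: [27, 70, 98, 47, 89]
Sorted: [27, 47, 70, 89, 98]

7


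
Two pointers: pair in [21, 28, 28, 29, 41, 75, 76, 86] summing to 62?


lo=0(21)+hi=7(86)=107
lo=0(21)+hi=6(76)=97
lo=0(21)+hi=5(75)=96
lo=0(21)+hi=4(41)=62

Yes: 21+41=62


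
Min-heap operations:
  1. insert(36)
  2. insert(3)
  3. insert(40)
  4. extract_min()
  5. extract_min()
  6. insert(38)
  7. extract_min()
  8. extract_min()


insert(36) -> [36]
insert(3) -> [3, 36]
insert(40) -> [3, 36, 40]
extract_min()->3, [36, 40]
extract_min()->36, [40]
insert(38) -> [38, 40]
extract_min()->38, [40]
extract_min()->40, []

Final heap: []


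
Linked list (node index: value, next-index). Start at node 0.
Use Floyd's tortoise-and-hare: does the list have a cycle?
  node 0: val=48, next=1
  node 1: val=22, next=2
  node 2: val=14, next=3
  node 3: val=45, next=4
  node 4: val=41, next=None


Floyd's tortoise (slow, +1) and hare (fast, +2):
  init: slow=0, fast=0
  step 1: slow=1, fast=2
  step 2: slow=2, fast=4
  step 3: fast -> None, no cycle

Cycle: no


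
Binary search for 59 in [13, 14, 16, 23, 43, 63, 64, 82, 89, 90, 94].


Step 1: lo=0, hi=10, mid=5, val=63
Step 2: lo=0, hi=4, mid=2, val=16
Step 3: lo=3, hi=4, mid=3, val=23
Step 4: lo=4, hi=4, mid=4, val=43

Not found


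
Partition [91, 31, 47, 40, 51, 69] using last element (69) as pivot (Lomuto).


Pivot: 69
  31 <= 69: swap -> [31, 91, 47, 40, 51, 69]
  47 <= 69: swap -> [31, 47, 91, 40, 51, 69]
  40 <= 69: swap -> [31, 47, 40, 91, 51, 69]
  51 <= 69: swap -> [31, 47, 40, 51, 91, 69]
Place pivot at 4: [31, 47, 40, 51, 69, 91]

Partitioned: [31, 47, 40, 51, 69, 91]


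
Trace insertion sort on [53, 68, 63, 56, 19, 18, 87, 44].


Initial: [53, 68, 63, 56, 19, 18, 87, 44]
Insert 68: [53, 68, 63, 56, 19, 18, 87, 44]
Insert 63: [53, 63, 68, 56, 19, 18, 87, 44]
Insert 56: [53, 56, 63, 68, 19, 18, 87, 44]
Insert 19: [19, 53, 56, 63, 68, 18, 87, 44]
Insert 18: [18, 19, 53, 56, 63, 68, 87, 44]
Insert 87: [18, 19, 53, 56, 63, 68, 87, 44]
Insert 44: [18, 19, 44, 53, 56, 63, 68, 87]

Sorted: [18, 19, 44, 53, 56, 63, 68, 87]


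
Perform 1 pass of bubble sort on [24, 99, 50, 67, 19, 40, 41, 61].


Initial: [24, 99, 50, 67, 19, 40, 41, 61]
Pass 1: [24, 50, 67, 19, 40, 41, 61, 99] (6 swaps)

After 1 pass: [24, 50, 67, 19, 40, 41, 61, 99]


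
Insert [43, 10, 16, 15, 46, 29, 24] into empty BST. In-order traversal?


Insert 43: root
Insert 10: L from 43
Insert 16: L from 43 -> R from 10
Insert 15: L from 43 -> R from 10 -> L from 16
Insert 46: R from 43
Insert 29: L from 43 -> R from 10 -> R from 16
Insert 24: L from 43 -> R from 10 -> R from 16 -> L from 29

In-order: [10, 15, 16, 24, 29, 43, 46]


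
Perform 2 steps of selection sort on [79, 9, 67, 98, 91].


Initial: [79, 9, 67, 98, 91]
Step 1: min=9 at 1
  Swap: [9, 79, 67, 98, 91]
Step 2: min=67 at 2
  Swap: [9, 67, 79, 98, 91]

After 2 steps: [9, 67, 79, 98, 91]


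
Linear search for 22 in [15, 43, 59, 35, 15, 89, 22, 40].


i=0: 15!=22
i=1: 43!=22
i=2: 59!=22
i=3: 35!=22
i=4: 15!=22
i=5: 89!=22
i=6: 22==22 found!

Found at 6, 7 comps


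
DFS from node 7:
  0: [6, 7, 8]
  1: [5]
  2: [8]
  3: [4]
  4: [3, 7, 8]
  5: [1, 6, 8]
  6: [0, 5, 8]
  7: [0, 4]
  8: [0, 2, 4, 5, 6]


Visit 7, push [4, 0]
Visit 0, push [8, 6]
Visit 6, push [8, 5]
Visit 5, push [8, 1]
Visit 1, push []
Visit 8, push [4, 2]
Visit 2, push []
Visit 4, push [3]
Visit 3, push []

DFS order: [7, 0, 6, 5, 1, 8, 2, 4, 3]


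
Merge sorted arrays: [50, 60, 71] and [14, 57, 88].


Take 14 from B
Take 50 from A
Take 57 from B
Take 60 from A
Take 71 from A

Merged: [14, 50, 57, 60, 71, 88]


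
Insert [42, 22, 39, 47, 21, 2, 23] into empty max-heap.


Insert 42: [42]
Insert 22: [42, 22]
Insert 39: [42, 22, 39]
Insert 47: [47, 42, 39, 22]
Insert 21: [47, 42, 39, 22, 21]
Insert 2: [47, 42, 39, 22, 21, 2]
Insert 23: [47, 42, 39, 22, 21, 2, 23]

Final heap: [47, 42, 39, 22, 21, 2, 23]


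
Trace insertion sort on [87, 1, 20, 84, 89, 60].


Initial: [87, 1, 20, 84, 89, 60]
Insert 1: [1, 87, 20, 84, 89, 60]
Insert 20: [1, 20, 87, 84, 89, 60]
Insert 84: [1, 20, 84, 87, 89, 60]
Insert 89: [1, 20, 84, 87, 89, 60]
Insert 60: [1, 20, 60, 84, 87, 89]

Sorted: [1, 20, 60, 84, 87, 89]


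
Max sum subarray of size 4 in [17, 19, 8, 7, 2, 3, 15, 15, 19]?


[0:4]: 51
[1:5]: 36
[2:6]: 20
[3:7]: 27
[4:8]: 35
[5:9]: 52

Max: 52 at [5:9]


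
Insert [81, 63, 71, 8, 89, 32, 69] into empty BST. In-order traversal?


Insert 81: root
Insert 63: L from 81
Insert 71: L from 81 -> R from 63
Insert 8: L from 81 -> L from 63
Insert 89: R from 81
Insert 32: L from 81 -> L from 63 -> R from 8
Insert 69: L from 81 -> R from 63 -> L from 71

In-order: [8, 32, 63, 69, 71, 81, 89]


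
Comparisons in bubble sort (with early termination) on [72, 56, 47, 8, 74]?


Algorithm: bubble sort (with early termination)
Input: [72, 56, 47, 8, 74]
Sorted: [8, 47, 56, 72, 74]

10


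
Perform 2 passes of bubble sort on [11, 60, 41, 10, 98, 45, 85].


Initial: [11, 60, 41, 10, 98, 45, 85]
Pass 1: [11, 41, 10, 60, 45, 85, 98] (4 swaps)
Pass 2: [11, 10, 41, 45, 60, 85, 98] (2 swaps)

After 2 passes: [11, 10, 41, 45, 60, 85, 98]


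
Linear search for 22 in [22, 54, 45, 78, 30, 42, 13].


i=0: 22==22 found!

Found at 0, 1 comps


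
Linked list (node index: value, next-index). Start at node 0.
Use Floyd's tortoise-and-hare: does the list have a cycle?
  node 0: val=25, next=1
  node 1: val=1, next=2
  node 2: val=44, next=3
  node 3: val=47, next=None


Floyd's tortoise (slow, +1) and hare (fast, +2):
  init: slow=0, fast=0
  step 1: slow=1, fast=2
  step 2: fast 2->3->None, no cycle

Cycle: no


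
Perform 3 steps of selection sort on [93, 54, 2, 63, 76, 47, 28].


Initial: [93, 54, 2, 63, 76, 47, 28]
Step 1: min=2 at 2
  Swap: [2, 54, 93, 63, 76, 47, 28]
Step 2: min=28 at 6
  Swap: [2, 28, 93, 63, 76, 47, 54]
Step 3: min=47 at 5
  Swap: [2, 28, 47, 63, 76, 93, 54]

After 3 steps: [2, 28, 47, 63, 76, 93, 54]


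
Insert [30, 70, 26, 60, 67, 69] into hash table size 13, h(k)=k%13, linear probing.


Insert 30: h=4 -> slot 4
Insert 70: h=5 -> slot 5
Insert 26: h=0 -> slot 0
Insert 60: h=8 -> slot 8
Insert 67: h=2 -> slot 2
Insert 69: h=4, 2 probes -> slot 6

Table: [26, None, 67, None, 30, 70, 69, None, 60, None, None, None, None]


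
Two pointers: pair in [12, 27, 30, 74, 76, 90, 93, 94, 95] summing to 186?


lo=0(12)+hi=8(95)=107
lo=1(27)+hi=8(95)=122
lo=2(30)+hi=8(95)=125
lo=3(74)+hi=8(95)=169
lo=4(76)+hi=8(95)=171
lo=5(90)+hi=8(95)=185
lo=6(93)+hi=8(95)=188
lo=6(93)+hi=7(94)=187

No pair found


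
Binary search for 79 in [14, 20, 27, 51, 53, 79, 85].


Step 1: lo=0, hi=6, mid=3, val=51
Step 2: lo=4, hi=6, mid=5, val=79

Found at index 5


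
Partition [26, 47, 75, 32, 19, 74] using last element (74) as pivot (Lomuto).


Pivot: 74
  26 <= 74: advance i (no swap)
  47 <= 74: advance i (no swap)
  32 <= 74: swap -> [26, 47, 32, 75, 19, 74]
  19 <= 74: swap -> [26, 47, 32, 19, 75, 74]
Place pivot at 4: [26, 47, 32, 19, 74, 75]

Partitioned: [26, 47, 32, 19, 74, 75]


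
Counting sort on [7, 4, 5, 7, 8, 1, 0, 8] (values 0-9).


Input: [7, 4, 5, 7, 8, 1, 0, 8]
Counts: [1, 1, 0, 0, 1, 1, 0, 2, 2, 0]

Sorted: [0, 1, 4, 5, 7, 7, 8, 8]


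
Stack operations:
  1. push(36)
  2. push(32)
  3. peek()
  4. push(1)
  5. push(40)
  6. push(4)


push(36) -> [36]
push(32) -> [36, 32]
peek()->32
push(1) -> [36, 32, 1]
push(40) -> [36, 32, 1, 40]
push(4) -> [36, 32, 1, 40, 4]

Final stack: [36, 32, 1, 40, 4]


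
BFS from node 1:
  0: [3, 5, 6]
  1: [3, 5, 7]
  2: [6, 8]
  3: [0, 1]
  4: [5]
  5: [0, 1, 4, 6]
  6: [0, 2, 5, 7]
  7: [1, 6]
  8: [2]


Visit 1, enqueue [3, 5, 7]
Visit 3, enqueue [0]
Visit 5, enqueue [4, 6]
Visit 7, enqueue []
Visit 0, enqueue []
Visit 4, enqueue []
Visit 6, enqueue [2]
Visit 2, enqueue [8]
Visit 8, enqueue []

BFS order: [1, 3, 5, 7, 0, 4, 6, 2, 8]


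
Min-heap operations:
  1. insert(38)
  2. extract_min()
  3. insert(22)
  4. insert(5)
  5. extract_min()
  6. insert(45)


insert(38) -> [38]
extract_min()->38, []
insert(22) -> [22]
insert(5) -> [5, 22]
extract_min()->5, [22]
insert(45) -> [22, 45]

Final heap: [22, 45]


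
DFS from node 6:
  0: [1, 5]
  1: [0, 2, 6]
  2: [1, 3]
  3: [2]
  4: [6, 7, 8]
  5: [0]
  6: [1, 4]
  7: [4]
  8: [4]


Visit 6, push [4, 1]
Visit 1, push [2, 0]
Visit 0, push [5]
Visit 5, push []
Visit 2, push [3]
Visit 3, push []
Visit 4, push [8, 7]
Visit 7, push []
Visit 8, push []

DFS order: [6, 1, 0, 5, 2, 3, 4, 7, 8]


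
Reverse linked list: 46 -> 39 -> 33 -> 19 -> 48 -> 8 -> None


Step 1: curr=46, set curr.next=prev(None) | reversed so far: 46
Step 2: curr=39, set curr.next=prev(46) | reversed so far: 39 -> 46
Step 3: curr=33, set curr.next=prev(39) | reversed so far: 33 -> 39 -> 46
Step 4: curr=19, set curr.next=prev(33) | reversed so far: 19 -> 33 -> 39 -> 46
Step 5: curr=48, set curr.next=prev(19) | reversed so far: 48 -> 19 -> 33 -> 39 -> 46
Step 6: curr=8, set curr.next=prev(48) | reversed so far: 8 -> 48 -> 19 -> 33 -> 39 -> 46

8 -> 48 -> 19 -> 33 -> 39 -> 46 -> None


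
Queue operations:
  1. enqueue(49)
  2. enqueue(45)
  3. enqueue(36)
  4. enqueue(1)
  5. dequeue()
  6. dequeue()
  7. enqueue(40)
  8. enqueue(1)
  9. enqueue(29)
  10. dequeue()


enqueue(49) -> [49]
enqueue(45) -> [49, 45]
enqueue(36) -> [49, 45, 36]
enqueue(1) -> [49, 45, 36, 1]
dequeue()->49, [45, 36, 1]
dequeue()->45, [36, 1]
enqueue(40) -> [36, 1, 40]
enqueue(1) -> [36, 1, 40, 1]
enqueue(29) -> [36, 1, 40, 1, 29]
dequeue()->36, [1, 40, 1, 29]

Final queue: [1, 40, 1, 29]


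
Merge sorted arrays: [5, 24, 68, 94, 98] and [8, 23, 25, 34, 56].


Take 5 from A
Take 8 from B
Take 23 from B
Take 24 from A
Take 25 from B
Take 34 from B
Take 56 from B

Merged: [5, 8, 23, 24, 25, 34, 56, 68, 94, 98]


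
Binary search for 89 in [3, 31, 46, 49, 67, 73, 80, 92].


Step 1: lo=0, hi=7, mid=3, val=49
Step 2: lo=4, hi=7, mid=5, val=73
Step 3: lo=6, hi=7, mid=6, val=80
Step 4: lo=7, hi=7, mid=7, val=92

Not found


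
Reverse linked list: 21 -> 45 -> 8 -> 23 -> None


Step 1: curr=21, set curr.next=prev(None) | reversed so far: 21
Step 2: curr=45, set curr.next=prev(21) | reversed so far: 45 -> 21
Step 3: curr=8, set curr.next=prev(45) | reversed so far: 8 -> 45 -> 21
Step 4: curr=23, set curr.next=prev(8) | reversed so far: 23 -> 8 -> 45 -> 21

23 -> 8 -> 45 -> 21 -> None


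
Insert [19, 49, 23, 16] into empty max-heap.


Insert 19: [19]
Insert 49: [49, 19]
Insert 23: [49, 19, 23]
Insert 16: [49, 19, 23, 16]

Final heap: [49, 19, 23, 16]


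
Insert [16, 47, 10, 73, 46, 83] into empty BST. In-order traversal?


Insert 16: root
Insert 47: R from 16
Insert 10: L from 16
Insert 73: R from 16 -> R from 47
Insert 46: R from 16 -> L from 47
Insert 83: R from 16 -> R from 47 -> R from 73

In-order: [10, 16, 46, 47, 73, 83]


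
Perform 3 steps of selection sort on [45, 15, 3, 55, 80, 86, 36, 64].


Initial: [45, 15, 3, 55, 80, 86, 36, 64]
Step 1: min=3 at 2
  Swap: [3, 15, 45, 55, 80, 86, 36, 64]
Step 2: min=15 at 1
  Swap: [3, 15, 45, 55, 80, 86, 36, 64]
Step 3: min=36 at 6
  Swap: [3, 15, 36, 55, 80, 86, 45, 64]

After 3 steps: [3, 15, 36, 55, 80, 86, 45, 64]


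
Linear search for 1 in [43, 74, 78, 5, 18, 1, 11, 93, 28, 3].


i=0: 43!=1
i=1: 74!=1
i=2: 78!=1
i=3: 5!=1
i=4: 18!=1
i=5: 1==1 found!

Found at 5, 6 comps


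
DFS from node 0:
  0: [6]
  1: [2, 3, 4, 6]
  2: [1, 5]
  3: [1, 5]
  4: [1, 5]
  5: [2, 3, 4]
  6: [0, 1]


Visit 0, push [6]
Visit 6, push [1]
Visit 1, push [4, 3, 2]
Visit 2, push [5]
Visit 5, push [4, 3]
Visit 3, push []
Visit 4, push []

DFS order: [0, 6, 1, 2, 5, 3, 4]


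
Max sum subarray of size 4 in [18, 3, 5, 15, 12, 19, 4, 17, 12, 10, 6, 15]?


[0:4]: 41
[1:5]: 35
[2:6]: 51
[3:7]: 50
[4:8]: 52
[5:9]: 52
[6:10]: 43
[7:11]: 45
[8:12]: 43

Max: 52 at [4:8]


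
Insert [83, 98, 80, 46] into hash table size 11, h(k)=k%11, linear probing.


Insert 83: h=6 -> slot 6
Insert 98: h=10 -> slot 10
Insert 80: h=3 -> slot 3
Insert 46: h=2 -> slot 2

Table: [None, None, 46, 80, None, None, 83, None, None, None, 98]


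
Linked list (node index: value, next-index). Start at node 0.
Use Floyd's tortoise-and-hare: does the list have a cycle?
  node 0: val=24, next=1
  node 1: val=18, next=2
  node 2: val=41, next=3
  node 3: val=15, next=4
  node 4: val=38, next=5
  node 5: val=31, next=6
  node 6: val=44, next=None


Floyd's tortoise (slow, +1) and hare (fast, +2):
  init: slow=0, fast=0
  step 1: slow=1, fast=2
  step 2: slow=2, fast=4
  step 3: slow=3, fast=6
  step 4: fast -> None, no cycle

Cycle: no


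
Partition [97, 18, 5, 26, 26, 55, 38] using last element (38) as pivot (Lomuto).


Pivot: 38
  18 <= 38: swap -> [18, 97, 5, 26, 26, 55, 38]
  5 <= 38: swap -> [18, 5, 97, 26, 26, 55, 38]
  26 <= 38: swap -> [18, 5, 26, 97, 26, 55, 38]
  26 <= 38: swap -> [18, 5, 26, 26, 97, 55, 38]
Place pivot at 4: [18, 5, 26, 26, 38, 55, 97]

Partitioned: [18, 5, 26, 26, 38, 55, 97]


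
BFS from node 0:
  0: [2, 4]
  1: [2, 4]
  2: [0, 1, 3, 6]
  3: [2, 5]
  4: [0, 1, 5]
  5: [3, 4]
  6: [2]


Visit 0, enqueue [2, 4]
Visit 2, enqueue [1, 3, 6]
Visit 4, enqueue [5]
Visit 1, enqueue []
Visit 3, enqueue []
Visit 6, enqueue []
Visit 5, enqueue []

BFS order: [0, 2, 4, 1, 3, 6, 5]


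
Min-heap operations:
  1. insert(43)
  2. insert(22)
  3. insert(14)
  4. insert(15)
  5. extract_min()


insert(43) -> [43]
insert(22) -> [22, 43]
insert(14) -> [14, 43, 22]
insert(15) -> [14, 15, 22, 43]
extract_min()->14, [15, 43, 22]

Final heap: [15, 43, 22]


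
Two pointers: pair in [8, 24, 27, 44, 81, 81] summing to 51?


lo=0(8)+hi=5(81)=89
lo=0(8)+hi=4(81)=89
lo=0(8)+hi=3(44)=52
lo=0(8)+hi=2(27)=35
lo=1(24)+hi=2(27)=51

Yes: 24+27=51


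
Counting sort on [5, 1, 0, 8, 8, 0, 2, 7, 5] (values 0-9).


Input: [5, 1, 0, 8, 8, 0, 2, 7, 5]
Counts: [2, 1, 1, 0, 0, 2, 0, 1, 2, 0]

Sorted: [0, 0, 1, 2, 5, 5, 7, 8, 8]


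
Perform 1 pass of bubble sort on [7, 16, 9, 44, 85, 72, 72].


Initial: [7, 16, 9, 44, 85, 72, 72]
Pass 1: [7, 9, 16, 44, 72, 72, 85] (3 swaps)

After 1 pass: [7, 9, 16, 44, 72, 72, 85]


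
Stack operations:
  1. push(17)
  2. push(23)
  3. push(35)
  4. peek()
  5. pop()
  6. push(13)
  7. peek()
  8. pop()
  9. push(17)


push(17) -> [17]
push(23) -> [17, 23]
push(35) -> [17, 23, 35]
peek()->35
pop()->35, [17, 23]
push(13) -> [17, 23, 13]
peek()->13
pop()->13, [17, 23]
push(17) -> [17, 23, 17]

Final stack: [17, 23, 17]


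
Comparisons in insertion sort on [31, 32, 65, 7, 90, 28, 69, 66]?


Algorithm: insertion sort
Input: [31, 32, 65, 7, 90, 28, 69, 66]
Sorted: [7, 28, 31, 32, 65, 66, 69, 90]

16


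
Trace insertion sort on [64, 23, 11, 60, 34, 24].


Initial: [64, 23, 11, 60, 34, 24]
Insert 23: [23, 64, 11, 60, 34, 24]
Insert 11: [11, 23, 64, 60, 34, 24]
Insert 60: [11, 23, 60, 64, 34, 24]
Insert 34: [11, 23, 34, 60, 64, 24]
Insert 24: [11, 23, 24, 34, 60, 64]

Sorted: [11, 23, 24, 34, 60, 64]


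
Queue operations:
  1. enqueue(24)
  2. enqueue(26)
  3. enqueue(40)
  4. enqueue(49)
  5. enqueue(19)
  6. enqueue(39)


enqueue(24) -> [24]
enqueue(26) -> [24, 26]
enqueue(40) -> [24, 26, 40]
enqueue(49) -> [24, 26, 40, 49]
enqueue(19) -> [24, 26, 40, 49, 19]
enqueue(39) -> [24, 26, 40, 49, 19, 39]

Final queue: [24, 26, 40, 49, 19, 39]


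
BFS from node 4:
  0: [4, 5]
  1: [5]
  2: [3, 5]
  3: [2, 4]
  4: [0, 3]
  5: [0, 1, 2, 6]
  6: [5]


Visit 4, enqueue [0, 3]
Visit 0, enqueue [5]
Visit 3, enqueue [2]
Visit 5, enqueue [1, 6]
Visit 2, enqueue []
Visit 1, enqueue []
Visit 6, enqueue []

BFS order: [4, 0, 3, 5, 2, 1, 6]


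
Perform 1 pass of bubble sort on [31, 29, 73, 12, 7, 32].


Initial: [31, 29, 73, 12, 7, 32]
Pass 1: [29, 31, 12, 7, 32, 73] (4 swaps)

After 1 pass: [29, 31, 12, 7, 32, 73]


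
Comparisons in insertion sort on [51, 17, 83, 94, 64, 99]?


Algorithm: insertion sort
Input: [51, 17, 83, 94, 64, 99]
Sorted: [17, 51, 64, 83, 94, 99]

7


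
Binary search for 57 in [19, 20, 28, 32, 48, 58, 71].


Step 1: lo=0, hi=6, mid=3, val=32
Step 2: lo=4, hi=6, mid=5, val=58
Step 3: lo=4, hi=4, mid=4, val=48

Not found


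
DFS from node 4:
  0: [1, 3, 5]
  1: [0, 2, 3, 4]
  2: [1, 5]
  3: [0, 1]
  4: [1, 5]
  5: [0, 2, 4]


Visit 4, push [5, 1]
Visit 1, push [3, 2, 0]
Visit 0, push [5, 3]
Visit 3, push []
Visit 5, push [2]
Visit 2, push []

DFS order: [4, 1, 0, 3, 5, 2]


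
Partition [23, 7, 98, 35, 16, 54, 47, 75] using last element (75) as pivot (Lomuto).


Pivot: 75
  23 <= 75: advance i (no swap)
  7 <= 75: advance i (no swap)
  35 <= 75: swap -> [23, 7, 35, 98, 16, 54, 47, 75]
  16 <= 75: swap -> [23, 7, 35, 16, 98, 54, 47, 75]
  54 <= 75: swap -> [23, 7, 35, 16, 54, 98, 47, 75]
  47 <= 75: swap -> [23, 7, 35, 16, 54, 47, 98, 75]
Place pivot at 6: [23, 7, 35, 16, 54, 47, 75, 98]

Partitioned: [23, 7, 35, 16, 54, 47, 75, 98]


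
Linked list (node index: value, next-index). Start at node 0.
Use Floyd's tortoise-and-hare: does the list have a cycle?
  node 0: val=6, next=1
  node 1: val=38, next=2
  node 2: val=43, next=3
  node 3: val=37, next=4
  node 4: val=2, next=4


Floyd's tortoise (slow, +1) and hare (fast, +2):
  init: slow=0, fast=0
  step 1: slow=1, fast=2
  step 2: slow=2, fast=4
  step 3: slow=3, fast=4
  step 4: slow=4, fast=4
  slow == fast at node 4: cycle detected

Cycle: yes


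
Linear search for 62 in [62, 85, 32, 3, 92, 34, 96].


i=0: 62==62 found!

Found at 0, 1 comps


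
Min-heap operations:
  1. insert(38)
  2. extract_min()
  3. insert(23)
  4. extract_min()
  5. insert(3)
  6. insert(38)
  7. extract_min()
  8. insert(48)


insert(38) -> [38]
extract_min()->38, []
insert(23) -> [23]
extract_min()->23, []
insert(3) -> [3]
insert(38) -> [3, 38]
extract_min()->3, [38]
insert(48) -> [38, 48]

Final heap: [38, 48]


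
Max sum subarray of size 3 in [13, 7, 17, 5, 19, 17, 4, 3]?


[0:3]: 37
[1:4]: 29
[2:5]: 41
[3:6]: 41
[4:7]: 40
[5:8]: 24

Max: 41 at [2:5]


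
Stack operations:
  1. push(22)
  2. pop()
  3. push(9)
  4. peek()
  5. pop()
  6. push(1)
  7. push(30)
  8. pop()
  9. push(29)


push(22) -> [22]
pop()->22, []
push(9) -> [9]
peek()->9
pop()->9, []
push(1) -> [1]
push(30) -> [1, 30]
pop()->30, [1]
push(29) -> [1, 29]

Final stack: [1, 29]


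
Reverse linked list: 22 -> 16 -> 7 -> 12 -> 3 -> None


Step 1: curr=22, set curr.next=prev(None) | reversed so far: 22
Step 2: curr=16, set curr.next=prev(22) | reversed so far: 16 -> 22
Step 3: curr=7, set curr.next=prev(16) | reversed so far: 7 -> 16 -> 22
Step 4: curr=12, set curr.next=prev(7) | reversed so far: 12 -> 7 -> 16 -> 22
Step 5: curr=3, set curr.next=prev(12) | reversed so far: 3 -> 12 -> 7 -> 16 -> 22

3 -> 12 -> 7 -> 16 -> 22 -> None


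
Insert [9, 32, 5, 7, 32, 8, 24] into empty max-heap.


Insert 9: [9]
Insert 32: [32, 9]
Insert 5: [32, 9, 5]
Insert 7: [32, 9, 5, 7]
Insert 32: [32, 32, 5, 7, 9]
Insert 8: [32, 32, 8, 7, 9, 5]
Insert 24: [32, 32, 24, 7, 9, 5, 8]

Final heap: [32, 32, 24, 7, 9, 5, 8]


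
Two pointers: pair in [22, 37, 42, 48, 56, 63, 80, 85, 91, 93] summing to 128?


lo=0(22)+hi=9(93)=115
lo=1(37)+hi=9(93)=130
lo=1(37)+hi=8(91)=128

Yes: 37+91=128


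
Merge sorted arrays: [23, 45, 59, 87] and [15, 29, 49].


Take 15 from B
Take 23 from A
Take 29 from B
Take 45 from A
Take 49 from B

Merged: [15, 23, 29, 45, 49, 59, 87]


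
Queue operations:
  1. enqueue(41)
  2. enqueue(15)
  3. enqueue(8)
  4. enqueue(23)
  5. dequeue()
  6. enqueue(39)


enqueue(41) -> [41]
enqueue(15) -> [41, 15]
enqueue(8) -> [41, 15, 8]
enqueue(23) -> [41, 15, 8, 23]
dequeue()->41, [15, 8, 23]
enqueue(39) -> [15, 8, 23, 39]

Final queue: [15, 8, 23, 39]


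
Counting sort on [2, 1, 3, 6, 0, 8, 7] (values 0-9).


Input: [2, 1, 3, 6, 0, 8, 7]
Counts: [1, 1, 1, 1, 0, 0, 1, 1, 1, 0]

Sorted: [0, 1, 2, 3, 6, 7, 8]


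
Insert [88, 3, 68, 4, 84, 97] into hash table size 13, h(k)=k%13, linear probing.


Insert 88: h=10 -> slot 10
Insert 3: h=3 -> slot 3
Insert 68: h=3, 1 probes -> slot 4
Insert 4: h=4, 1 probes -> slot 5
Insert 84: h=6 -> slot 6
Insert 97: h=6, 1 probes -> slot 7

Table: [None, None, None, 3, 68, 4, 84, 97, None, None, 88, None, None]


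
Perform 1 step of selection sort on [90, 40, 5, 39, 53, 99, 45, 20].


Initial: [90, 40, 5, 39, 53, 99, 45, 20]
Step 1: min=5 at 2
  Swap: [5, 40, 90, 39, 53, 99, 45, 20]

After 1 step: [5, 40, 90, 39, 53, 99, 45, 20]


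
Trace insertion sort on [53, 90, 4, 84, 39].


Initial: [53, 90, 4, 84, 39]
Insert 90: [53, 90, 4, 84, 39]
Insert 4: [4, 53, 90, 84, 39]
Insert 84: [4, 53, 84, 90, 39]
Insert 39: [4, 39, 53, 84, 90]

Sorted: [4, 39, 53, 84, 90]


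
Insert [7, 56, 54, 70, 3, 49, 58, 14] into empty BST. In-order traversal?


Insert 7: root
Insert 56: R from 7
Insert 54: R from 7 -> L from 56
Insert 70: R from 7 -> R from 56
Insert 3: L from 7
Insert 49: R from 7 -> L from 56 -> L from 54
Insert 58: R from 7 -> R from 56 -> L from 70
Insert 14: R from 7 -> L from 56 -> L from 54 -> L from 49

In-order: [3, 7, 14, 49, 54, 56, 58, 70]


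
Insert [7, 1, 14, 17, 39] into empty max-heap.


Insert 7: [7]
Insert 1: [7, 1]
Insert 14: [14, 1, 7]
Insert 17: [17, 14, 7, 1]
Insert 39: [39, 17, 7, 1, 14]

Final heap: [39, 17, 7, 1, 14]


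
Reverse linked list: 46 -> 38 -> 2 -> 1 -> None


Step 1: curr=46, set curr.next=prev(None) | reversed so far: 46
Step 2: curr=38, set curr.next=prev(46) | reversed so far: 38 -> 46
Step 3: curr=2, set curr.next=prev(38) | reversed so far: 2 -> 38 -> 46
Step 4: curr=1, set curr.next=prev(2) | reversed so far: 1 -> 2 -> 38 -> 46

1 -> 2 -> 38 -> 46 -> None


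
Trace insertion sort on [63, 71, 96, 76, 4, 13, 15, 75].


Initial: [63, 71, 96, 76, 4, 13, 15, 75]
Insert 71: [63, 71, 96, 76, 4, 13, 15, 75]
Insert 96: [63, 71, 96, 76, 4, 13, 15, 75]
Insert 76: [63, 71, 76, 96, 4, 13, 15, 75]
Insert 4: [4, 63, 71, 76, 96, 13, 15, 75]
Insert 13: [4, 13, 63, 71, 76, 96, 15, 75]
Insert 15: [4, 13, 15, 63, 71, 76, 96, 75]
Insert 75: [4, 13, 15, 63, 71, 75, 76, 96]

Sorted: [4, 13, 15, 63, 71, 75, 76, 96]


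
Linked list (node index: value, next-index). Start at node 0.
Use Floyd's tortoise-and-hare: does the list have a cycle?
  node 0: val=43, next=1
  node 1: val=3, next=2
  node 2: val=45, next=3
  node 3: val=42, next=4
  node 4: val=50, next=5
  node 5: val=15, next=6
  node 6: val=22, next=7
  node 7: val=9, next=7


Floyd's tortoise (slow, +1) and hare (fast, +2):
  init: slow=0, fast=0
  step 1: slow=1, fast=2
  step 2: slow=2, fast=4
  step 3: slow=3, fast=6
  step 4: slow=4, fast=7
  step 5: slow=5, fast=7
  step 6: slow=6, fast=7
  step 7: slow=7, fast=7
  slow == fast at node 7: cycle detected

Cycle: yes


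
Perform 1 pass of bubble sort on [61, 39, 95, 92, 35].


Initial: [61, 39, 95, 92, 35]
Pass 1: [39, 61, 92, 35, 95] (3 swaps)

After 1 pass: [39, 61, 92, 35, 95]


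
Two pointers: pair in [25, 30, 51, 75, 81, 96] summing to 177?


lo=0(25)+hi=5(96)=121
lo=1(30)+hi=5(96)=126
lo=2(51)+hi=5(96)=147
lo=3(75)+hi=5(96)=171
lo=4(81)+hi=5(96)=177

Yes: 81+96=177


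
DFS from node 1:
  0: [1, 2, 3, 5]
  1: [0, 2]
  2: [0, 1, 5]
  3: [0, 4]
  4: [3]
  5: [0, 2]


Visit 1, push [2, 0]
Visit 0, push [5, 3, 2]
Visit 2, push [5]
Visit 5, push []
Visit 3, push [4]
Visit 4, push []

DFS order: [1, 0, 2, 5, 3, 4]


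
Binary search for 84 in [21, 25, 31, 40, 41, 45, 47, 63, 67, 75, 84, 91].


Step 1: lo=0, hi=11, mid=5, val=45
Step 2: lo=6, hi=11, mid=8, val=67
Step 3: lo=9, hi=11, mid=10, val=84

Found at index 10


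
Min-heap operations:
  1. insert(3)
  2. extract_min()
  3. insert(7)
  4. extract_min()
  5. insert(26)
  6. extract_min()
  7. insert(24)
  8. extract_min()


insert(3) -> [3]
extract_min()->3, []
insert(7) -> [7]
extract_min()->7, []
insert(26) -> [26]
extract_min()->26, []
insert(24) -> [24]
extract_min()->24, []

Final heap: []


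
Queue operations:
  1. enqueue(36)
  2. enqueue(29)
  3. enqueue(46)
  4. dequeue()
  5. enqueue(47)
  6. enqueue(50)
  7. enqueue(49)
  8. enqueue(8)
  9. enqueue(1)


enqueue(36) -> [36]
enqueue(29) -> [36, 29]
enqueue(46) -> [36, 29, 46]
dequeue()->36, [29, 46]
enqueue(47) -> [29, 46, 47]
enqueue(50) -> [29, 46, 47, 50]
enqueue(49) -> [29, 46, 47, 50, 49]
enqueue(8) -> [29, 46, 47, 50, 49, 8]
enqueue(1) -> [29, 46, 47, 50, 49, 8, 1]

Final queue: [29, 46, 47, 50, 49, 8, 1]


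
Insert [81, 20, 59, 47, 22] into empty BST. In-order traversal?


Insert 81: root
Insert 20: L from 81
Insert 59: L from 81 -> R from 20
Insert 47: L from 81 -> R from 20 -> L from 59
Insert 22: L from 81 -> R from 20 -> L from 59 -> L from 47

In-order: [20, 22, 47, 59, 81]


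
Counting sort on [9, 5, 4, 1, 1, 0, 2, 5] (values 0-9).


Input: [9, 5, 4, 1, 1, 0, 2, 5]
Counts: [1, 2, 1, 0, 1, 2, 0, 0, 0, 1]

Sorted: [0, 1, 1, 2, 4, 5, 5, 9]


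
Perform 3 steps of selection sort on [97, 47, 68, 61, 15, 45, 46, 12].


Initial: [97, 47, 68, 61, 15, 45, 46, 12]
Step 1: min=12 at 7
  Swap: [12, 47, 68, 61, 15, 45, 46, 97]
Step 2: min=15 at 4
  Swap: [12, 15, 68, 61, 47, 45, 46, 97]
Step 3: min=45 at 5
  Swap: [12, 15, 45, 61, 47, 68, 46, 97]

After 3 steps: [12, 15, 45, 61, 47, 68, 46, 97]
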